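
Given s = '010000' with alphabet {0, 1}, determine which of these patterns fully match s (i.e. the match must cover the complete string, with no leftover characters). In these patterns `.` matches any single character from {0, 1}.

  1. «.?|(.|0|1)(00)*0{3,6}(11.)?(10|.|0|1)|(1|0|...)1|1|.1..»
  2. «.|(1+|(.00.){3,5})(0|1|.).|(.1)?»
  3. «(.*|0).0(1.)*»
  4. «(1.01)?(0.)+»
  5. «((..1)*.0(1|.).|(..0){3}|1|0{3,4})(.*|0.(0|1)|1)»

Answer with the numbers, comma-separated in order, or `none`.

1 → no match
2 → no match
3 → match
4 → match
5 → no match

3, 4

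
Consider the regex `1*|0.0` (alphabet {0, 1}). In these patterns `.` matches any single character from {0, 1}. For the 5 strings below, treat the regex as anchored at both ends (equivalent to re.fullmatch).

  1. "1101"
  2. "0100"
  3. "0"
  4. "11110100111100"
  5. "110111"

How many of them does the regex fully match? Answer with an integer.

0

1 → no match
2 → no match
3 → no match
4 → no match
5 → no match
Total matched: 0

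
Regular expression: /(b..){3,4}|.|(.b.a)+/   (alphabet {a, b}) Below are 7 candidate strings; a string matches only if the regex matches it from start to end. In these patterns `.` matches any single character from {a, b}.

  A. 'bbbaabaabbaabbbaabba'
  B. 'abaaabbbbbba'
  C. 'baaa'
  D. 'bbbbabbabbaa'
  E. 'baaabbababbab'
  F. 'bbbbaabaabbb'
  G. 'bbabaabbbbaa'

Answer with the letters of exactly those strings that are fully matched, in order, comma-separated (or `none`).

A → match
B → no match
C → no match
D → match
E → no match
F → match
G → match

A, D, F, G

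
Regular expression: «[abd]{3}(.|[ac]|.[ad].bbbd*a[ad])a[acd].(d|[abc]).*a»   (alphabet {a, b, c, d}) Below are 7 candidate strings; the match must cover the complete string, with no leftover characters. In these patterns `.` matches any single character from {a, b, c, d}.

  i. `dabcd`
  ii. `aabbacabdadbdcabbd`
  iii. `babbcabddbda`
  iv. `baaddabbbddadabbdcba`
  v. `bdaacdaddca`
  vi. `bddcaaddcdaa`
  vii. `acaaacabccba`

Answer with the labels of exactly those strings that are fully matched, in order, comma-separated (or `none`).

vi

i. `dabcd` → no match — must end with `a`
ii → no match — must end with `a`
iii. `babbcabddbda` → no match
iv → no match
v. `bdaacdaddca` → no match
vi. `bddcaaddcdaa` → match
vii. `acaaacabccba` → no match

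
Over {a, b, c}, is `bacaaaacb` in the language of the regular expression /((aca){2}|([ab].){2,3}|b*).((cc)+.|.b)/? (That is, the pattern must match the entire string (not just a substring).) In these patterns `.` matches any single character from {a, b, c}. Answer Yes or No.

No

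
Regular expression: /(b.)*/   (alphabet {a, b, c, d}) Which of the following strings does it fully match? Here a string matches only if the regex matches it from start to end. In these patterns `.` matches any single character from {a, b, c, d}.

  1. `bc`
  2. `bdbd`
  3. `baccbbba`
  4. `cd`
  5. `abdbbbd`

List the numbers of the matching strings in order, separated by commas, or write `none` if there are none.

1 → match
2 → match
3 → no match
4 → no match
5 → no match

1, 2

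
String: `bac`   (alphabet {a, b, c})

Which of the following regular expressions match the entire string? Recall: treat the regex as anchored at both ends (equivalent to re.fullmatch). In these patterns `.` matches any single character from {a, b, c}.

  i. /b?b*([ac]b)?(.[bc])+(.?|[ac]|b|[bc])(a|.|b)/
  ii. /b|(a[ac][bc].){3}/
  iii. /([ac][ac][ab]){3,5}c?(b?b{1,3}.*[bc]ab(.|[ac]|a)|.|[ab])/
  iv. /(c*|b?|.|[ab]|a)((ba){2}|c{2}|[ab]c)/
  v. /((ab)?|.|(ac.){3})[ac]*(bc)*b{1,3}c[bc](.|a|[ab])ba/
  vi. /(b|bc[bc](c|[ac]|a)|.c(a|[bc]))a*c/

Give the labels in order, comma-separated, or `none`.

iv, vi

i → no match
ii → no match
iii → no match
iv → match
v → no match — must end with `ba`
vi → match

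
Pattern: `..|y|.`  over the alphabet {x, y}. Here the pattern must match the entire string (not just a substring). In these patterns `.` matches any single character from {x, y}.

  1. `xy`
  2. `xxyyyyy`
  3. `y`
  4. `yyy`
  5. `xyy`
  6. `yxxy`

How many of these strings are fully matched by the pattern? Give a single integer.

2

1. `xy` → match
2. `xxyyyyy` → no match
3. `y` → match
4. `yyy` → no match
5. `xyy` → no match
6. `yxxy` → no match
Total matched: 2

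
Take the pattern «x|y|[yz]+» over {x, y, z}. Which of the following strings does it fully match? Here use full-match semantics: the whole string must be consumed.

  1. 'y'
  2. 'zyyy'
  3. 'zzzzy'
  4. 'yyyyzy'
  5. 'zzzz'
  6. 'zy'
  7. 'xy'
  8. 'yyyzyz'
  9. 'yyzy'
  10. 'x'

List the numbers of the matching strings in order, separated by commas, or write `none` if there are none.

1 → match
2 → match
3 → match
4 → match
5 → match
6 → match
7 → no match
8 → match
9 → match
10 → match

1, 2, 3, 4, 5, 6, 8, 9, 10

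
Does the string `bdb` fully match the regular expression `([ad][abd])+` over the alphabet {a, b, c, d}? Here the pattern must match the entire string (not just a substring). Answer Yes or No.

No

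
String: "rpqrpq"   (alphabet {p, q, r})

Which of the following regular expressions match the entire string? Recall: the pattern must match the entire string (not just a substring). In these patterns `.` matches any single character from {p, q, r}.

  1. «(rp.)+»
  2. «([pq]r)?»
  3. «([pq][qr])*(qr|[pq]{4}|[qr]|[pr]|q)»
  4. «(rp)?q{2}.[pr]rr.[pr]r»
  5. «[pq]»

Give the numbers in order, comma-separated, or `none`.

1

1 → match
2 → no match
3 → no match
4 → no match — must end with "r"
5 → no match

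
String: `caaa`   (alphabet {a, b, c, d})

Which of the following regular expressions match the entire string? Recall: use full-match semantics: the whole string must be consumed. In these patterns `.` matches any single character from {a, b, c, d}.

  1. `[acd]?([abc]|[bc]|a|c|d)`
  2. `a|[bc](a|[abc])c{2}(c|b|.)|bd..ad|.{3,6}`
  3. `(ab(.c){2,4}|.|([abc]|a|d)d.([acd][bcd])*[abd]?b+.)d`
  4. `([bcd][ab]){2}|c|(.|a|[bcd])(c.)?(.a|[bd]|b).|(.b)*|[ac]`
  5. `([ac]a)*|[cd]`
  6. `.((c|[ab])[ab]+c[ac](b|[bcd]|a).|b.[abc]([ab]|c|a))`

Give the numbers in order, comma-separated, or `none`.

1 → no match
2 → match
3 → no match — must end with `d`
4 → match
5 → match
6 → no match

2, 4, 5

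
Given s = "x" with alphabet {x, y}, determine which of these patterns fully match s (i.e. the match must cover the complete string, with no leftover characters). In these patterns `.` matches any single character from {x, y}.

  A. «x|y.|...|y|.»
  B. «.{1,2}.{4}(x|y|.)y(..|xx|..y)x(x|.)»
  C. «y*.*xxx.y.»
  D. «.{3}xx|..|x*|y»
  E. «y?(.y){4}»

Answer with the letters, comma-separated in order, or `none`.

A → match
B → no match
C → no match
D → match
E → no match — must end with "y"

A, D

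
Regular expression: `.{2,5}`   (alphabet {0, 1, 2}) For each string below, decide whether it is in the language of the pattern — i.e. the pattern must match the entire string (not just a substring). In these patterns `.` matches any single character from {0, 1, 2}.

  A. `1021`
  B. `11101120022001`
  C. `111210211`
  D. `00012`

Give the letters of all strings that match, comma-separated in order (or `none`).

A, D

A → match
B → no match
C → no match
D → match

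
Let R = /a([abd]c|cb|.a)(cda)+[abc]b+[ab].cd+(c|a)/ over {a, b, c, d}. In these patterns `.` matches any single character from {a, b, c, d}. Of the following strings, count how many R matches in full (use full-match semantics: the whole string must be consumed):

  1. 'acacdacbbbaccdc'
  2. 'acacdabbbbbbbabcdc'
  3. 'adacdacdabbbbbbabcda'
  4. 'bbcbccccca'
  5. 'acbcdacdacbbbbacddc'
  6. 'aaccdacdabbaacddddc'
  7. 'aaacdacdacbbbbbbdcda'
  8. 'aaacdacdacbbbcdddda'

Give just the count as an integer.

1 → match
2 → match
3 → match
4 → no match — must start with 'a'
5 → match
6 → match
7 → match
8 → match
Total matched: 7

7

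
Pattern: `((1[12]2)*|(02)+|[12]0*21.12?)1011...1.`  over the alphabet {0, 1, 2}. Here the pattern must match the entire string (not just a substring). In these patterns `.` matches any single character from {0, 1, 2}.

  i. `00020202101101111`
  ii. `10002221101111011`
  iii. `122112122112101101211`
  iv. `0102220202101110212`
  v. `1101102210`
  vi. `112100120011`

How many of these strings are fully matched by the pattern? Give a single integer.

i → no match
ii → no match
iii → match
iv → no match
v → no match
vi → no match
Total matched: 1

1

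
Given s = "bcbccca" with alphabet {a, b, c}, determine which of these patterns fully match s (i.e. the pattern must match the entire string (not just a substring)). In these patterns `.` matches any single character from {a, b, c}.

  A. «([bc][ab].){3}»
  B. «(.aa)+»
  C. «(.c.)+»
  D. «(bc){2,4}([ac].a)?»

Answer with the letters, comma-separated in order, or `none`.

D

A → no match
B → no match — must end with "aa"
C → no match
D → match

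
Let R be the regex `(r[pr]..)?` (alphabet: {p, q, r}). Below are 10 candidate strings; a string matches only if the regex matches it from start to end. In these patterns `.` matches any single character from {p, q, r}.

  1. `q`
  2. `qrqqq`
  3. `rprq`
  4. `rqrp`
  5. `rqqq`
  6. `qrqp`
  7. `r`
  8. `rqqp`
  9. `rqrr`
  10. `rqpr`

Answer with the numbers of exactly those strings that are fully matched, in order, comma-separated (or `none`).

1 → no match
2 → no match
3 → match
4 → no match
5 → no match
6 → no match
7 → no match
8 → no match
9 → no match
10 → no match

3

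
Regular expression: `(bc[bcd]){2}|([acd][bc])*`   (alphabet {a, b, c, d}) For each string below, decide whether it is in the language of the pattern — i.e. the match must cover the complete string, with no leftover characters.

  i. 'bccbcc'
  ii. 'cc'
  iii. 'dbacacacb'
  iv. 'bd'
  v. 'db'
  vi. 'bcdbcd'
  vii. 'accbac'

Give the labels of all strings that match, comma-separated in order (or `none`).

i, ii, v, vi, vii

i. 'bccbcc' → match
ii. 'cc' → match
iii. 'dbacacacb' → no match
iv. 'bd' → no match
v. 'db' → match
vi. 'bcdbcd' → match
vii. 'accbac' → match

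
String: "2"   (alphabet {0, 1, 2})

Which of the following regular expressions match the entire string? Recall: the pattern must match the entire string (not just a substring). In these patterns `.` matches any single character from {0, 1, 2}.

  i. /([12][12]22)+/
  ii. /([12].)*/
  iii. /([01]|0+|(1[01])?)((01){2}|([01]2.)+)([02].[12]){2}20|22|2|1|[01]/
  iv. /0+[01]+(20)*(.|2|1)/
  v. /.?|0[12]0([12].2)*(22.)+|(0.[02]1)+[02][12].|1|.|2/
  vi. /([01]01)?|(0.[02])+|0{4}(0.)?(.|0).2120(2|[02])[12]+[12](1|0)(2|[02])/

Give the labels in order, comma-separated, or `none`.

i → no match — must end with "22"
ii → no match
iii → match
iv → no match — must start with "0"
v → match
vi → no match

iii, v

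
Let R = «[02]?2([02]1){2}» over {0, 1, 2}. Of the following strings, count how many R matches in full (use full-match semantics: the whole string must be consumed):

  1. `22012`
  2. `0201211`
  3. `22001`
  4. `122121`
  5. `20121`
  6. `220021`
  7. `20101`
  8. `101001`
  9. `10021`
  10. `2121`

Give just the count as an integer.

2

1 → no match — must end with `1`
2 → no match
3 → no match
4 → no match
5 → match
6 → no match
7 → match
8 → no match
9 → no match
10 → no match
Total matched: 2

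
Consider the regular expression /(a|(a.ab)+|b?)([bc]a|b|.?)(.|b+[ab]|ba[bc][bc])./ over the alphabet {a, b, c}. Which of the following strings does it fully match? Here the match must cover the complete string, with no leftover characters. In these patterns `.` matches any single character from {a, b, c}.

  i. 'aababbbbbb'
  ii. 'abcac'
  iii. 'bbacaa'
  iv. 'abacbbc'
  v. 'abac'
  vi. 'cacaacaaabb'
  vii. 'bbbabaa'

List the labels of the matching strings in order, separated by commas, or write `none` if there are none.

i → no match
ii → no match
iii → no match
iv → no match
v → match
vi → no match
vii → no match

v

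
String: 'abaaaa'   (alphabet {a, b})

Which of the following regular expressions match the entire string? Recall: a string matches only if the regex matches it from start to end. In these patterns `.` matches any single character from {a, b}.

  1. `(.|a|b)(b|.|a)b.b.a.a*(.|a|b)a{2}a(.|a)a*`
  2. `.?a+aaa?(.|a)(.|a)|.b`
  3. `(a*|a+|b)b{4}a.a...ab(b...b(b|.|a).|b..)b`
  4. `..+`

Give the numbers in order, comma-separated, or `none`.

1 → no match
2 → no match
3 → no match — must end with 'b'
4 → match

4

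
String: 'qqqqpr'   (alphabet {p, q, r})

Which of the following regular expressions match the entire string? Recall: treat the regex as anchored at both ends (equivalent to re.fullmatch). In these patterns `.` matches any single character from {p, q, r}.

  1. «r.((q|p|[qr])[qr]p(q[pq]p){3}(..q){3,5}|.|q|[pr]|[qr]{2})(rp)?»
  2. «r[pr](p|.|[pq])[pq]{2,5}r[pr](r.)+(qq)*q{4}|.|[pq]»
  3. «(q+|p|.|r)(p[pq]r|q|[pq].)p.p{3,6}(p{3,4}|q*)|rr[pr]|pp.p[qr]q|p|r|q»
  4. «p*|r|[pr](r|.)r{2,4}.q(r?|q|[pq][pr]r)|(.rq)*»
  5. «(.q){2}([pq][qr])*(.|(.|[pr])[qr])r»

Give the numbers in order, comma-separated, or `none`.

5

1 → no match — must start with 'r'
2 → no match
3 → no match
4 → no match
5 → match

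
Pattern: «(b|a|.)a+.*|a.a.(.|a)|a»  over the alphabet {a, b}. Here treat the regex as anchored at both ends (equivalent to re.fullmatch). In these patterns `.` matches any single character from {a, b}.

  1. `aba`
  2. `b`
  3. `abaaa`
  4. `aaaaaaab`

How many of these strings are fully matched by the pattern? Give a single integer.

2

1 → no match
2 → no match
3 → match
4 → match
Total matched: 2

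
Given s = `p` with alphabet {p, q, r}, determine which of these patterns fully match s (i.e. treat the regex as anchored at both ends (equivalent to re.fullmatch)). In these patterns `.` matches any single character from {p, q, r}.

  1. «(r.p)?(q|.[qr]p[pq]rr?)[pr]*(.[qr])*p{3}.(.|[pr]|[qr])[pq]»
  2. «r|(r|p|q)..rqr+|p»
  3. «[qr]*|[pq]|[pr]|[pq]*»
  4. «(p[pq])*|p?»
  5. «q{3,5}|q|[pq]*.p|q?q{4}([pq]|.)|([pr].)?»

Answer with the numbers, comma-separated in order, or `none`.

1 → no match
2 → match
3 → match
4 → match
5 → no match

2, 3, 4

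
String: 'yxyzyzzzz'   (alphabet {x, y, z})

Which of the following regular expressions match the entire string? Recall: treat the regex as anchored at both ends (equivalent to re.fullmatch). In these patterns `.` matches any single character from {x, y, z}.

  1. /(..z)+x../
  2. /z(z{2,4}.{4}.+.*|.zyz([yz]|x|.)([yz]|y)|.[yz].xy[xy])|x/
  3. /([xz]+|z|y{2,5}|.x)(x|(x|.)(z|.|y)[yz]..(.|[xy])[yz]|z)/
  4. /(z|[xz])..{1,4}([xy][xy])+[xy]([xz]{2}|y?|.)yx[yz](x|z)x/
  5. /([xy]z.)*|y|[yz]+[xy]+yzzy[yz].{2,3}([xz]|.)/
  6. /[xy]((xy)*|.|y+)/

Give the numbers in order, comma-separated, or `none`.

3

1 → no match
2 → no match
3 → match
4 → no match — must end with 'x'
5 → no match
6 → no match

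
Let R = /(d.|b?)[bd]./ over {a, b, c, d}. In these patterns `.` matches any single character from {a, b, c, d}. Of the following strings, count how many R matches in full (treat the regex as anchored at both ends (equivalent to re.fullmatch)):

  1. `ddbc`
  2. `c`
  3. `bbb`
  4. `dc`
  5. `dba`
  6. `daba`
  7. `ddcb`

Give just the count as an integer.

1 → match
2 → no match
3 → match
4 → match
5 → no match
6 → match
7 → no match
Total matched: 4

4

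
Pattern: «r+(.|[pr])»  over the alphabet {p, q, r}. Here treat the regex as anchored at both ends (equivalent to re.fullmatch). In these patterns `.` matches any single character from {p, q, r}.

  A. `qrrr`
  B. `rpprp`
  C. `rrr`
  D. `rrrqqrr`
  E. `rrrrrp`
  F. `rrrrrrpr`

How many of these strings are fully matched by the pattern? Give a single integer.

2

A. `qrrr` → no match — must start with `r`
B. `rpprp` → no match
C. `rrr` → match
D. `rrrqqrr` → no match
E. `rrrrrp` → match
F. `rrrrrrpr` → no match
Total matched: 2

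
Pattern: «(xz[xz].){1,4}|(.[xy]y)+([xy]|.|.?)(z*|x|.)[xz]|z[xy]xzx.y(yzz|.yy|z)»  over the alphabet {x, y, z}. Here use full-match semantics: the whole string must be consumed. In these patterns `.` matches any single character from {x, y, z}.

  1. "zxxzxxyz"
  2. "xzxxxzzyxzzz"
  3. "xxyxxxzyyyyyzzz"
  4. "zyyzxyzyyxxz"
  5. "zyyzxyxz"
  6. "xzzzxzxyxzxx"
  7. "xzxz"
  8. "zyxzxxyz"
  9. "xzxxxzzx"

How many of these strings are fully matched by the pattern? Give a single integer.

1 → match
2 → match
3 → no match
4 → match
5 → match
6 → match
7 → match
8 → match
9 → match
Total matched: 8

8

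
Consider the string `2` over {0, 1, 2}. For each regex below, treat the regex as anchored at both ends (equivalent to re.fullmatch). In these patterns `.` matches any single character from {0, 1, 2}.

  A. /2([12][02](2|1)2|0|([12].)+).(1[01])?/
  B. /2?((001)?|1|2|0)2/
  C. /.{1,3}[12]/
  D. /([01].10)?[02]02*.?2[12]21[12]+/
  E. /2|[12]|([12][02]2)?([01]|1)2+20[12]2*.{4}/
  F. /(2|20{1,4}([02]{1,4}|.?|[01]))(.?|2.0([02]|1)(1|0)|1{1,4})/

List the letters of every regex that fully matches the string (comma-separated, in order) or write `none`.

B, E, F

A → no match
B → match
C → no match
D → no match
E → match
F → match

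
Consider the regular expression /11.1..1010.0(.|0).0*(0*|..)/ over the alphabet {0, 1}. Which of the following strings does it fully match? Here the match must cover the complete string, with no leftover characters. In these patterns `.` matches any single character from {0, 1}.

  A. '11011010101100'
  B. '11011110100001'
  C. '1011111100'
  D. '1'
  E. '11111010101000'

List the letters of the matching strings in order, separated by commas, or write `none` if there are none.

B, E

A → no match
B → match
C → no match — must start with '11'
D → no match — must start with '11'
E → match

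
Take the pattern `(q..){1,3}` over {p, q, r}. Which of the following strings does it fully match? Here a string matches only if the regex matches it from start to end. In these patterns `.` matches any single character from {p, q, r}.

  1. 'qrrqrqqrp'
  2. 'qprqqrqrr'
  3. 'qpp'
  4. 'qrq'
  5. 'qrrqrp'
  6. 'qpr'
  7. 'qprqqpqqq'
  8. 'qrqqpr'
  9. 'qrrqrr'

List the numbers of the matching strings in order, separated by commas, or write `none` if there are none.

1 → match
2 → match
3 → match
4 → match
5 → match
6 → match
7 → match
8 → match
9 → match

1, 2, 3, 4, 5, 6, 7, 8, 9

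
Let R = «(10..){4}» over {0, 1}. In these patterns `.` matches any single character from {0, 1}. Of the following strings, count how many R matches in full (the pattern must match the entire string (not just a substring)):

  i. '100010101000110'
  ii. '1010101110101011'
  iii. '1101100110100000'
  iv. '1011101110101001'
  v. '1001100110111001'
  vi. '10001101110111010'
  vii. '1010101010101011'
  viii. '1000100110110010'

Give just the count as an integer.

i → no match
ii → match
iii → no match — must start with '10'
iv → match
v → match
vi → no match
vii → match
viii → no match
Total matched: 4

4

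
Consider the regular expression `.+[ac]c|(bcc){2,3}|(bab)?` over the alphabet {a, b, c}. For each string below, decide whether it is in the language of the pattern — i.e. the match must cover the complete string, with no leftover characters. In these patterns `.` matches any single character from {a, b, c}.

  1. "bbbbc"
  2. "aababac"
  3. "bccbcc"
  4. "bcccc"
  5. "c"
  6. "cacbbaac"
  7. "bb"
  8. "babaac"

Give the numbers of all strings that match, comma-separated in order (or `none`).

1 → no match
2 → match
3 → match
4 → match
5 → no match
6 → match
7 → no match
8 → match

2, 3, 4, 6, 8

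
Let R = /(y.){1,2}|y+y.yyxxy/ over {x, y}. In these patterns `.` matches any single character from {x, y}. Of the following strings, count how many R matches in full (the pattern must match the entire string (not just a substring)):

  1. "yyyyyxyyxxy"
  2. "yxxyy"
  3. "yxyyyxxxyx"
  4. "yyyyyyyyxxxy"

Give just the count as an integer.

1 → match
2 → no match
3 → no match
4 → no match
Total matched: 1

1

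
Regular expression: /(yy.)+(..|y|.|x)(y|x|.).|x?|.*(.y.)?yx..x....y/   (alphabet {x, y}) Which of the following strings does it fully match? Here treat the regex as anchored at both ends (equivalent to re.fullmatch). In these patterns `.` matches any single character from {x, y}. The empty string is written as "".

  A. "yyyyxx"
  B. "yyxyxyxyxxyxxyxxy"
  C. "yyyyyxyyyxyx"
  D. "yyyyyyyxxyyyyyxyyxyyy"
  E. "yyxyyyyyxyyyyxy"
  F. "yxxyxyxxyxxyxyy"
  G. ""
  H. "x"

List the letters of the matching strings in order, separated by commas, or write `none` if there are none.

A, B, C, E, F, G, H

A → match
B → match
C → match
D → no match
E → match
F → match
G → match
H → match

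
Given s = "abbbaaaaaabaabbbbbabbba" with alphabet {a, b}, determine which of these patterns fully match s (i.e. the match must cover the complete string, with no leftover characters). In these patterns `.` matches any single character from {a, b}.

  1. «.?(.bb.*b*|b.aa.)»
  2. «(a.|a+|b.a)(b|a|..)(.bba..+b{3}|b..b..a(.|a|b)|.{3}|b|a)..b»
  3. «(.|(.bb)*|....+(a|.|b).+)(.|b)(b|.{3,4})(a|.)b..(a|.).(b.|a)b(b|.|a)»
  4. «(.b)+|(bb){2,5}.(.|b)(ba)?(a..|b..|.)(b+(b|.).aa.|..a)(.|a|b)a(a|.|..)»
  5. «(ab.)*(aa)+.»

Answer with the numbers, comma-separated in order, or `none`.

1, 3

1 → match
2 → no match — must end with "b"
3 → match
4 → no match
5 → no match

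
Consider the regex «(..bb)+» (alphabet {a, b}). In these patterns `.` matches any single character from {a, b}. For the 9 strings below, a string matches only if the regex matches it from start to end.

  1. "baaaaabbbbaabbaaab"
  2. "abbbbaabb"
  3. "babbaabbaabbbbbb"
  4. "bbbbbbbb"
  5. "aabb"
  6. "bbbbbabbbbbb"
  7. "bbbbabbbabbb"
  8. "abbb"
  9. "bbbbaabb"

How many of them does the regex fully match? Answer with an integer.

1 → no match — must end with "bb"
2 → no match
3 → match
4 → match
5 → match
6 → match
7 → match
8 → match
9 → match
Total matched: 7

7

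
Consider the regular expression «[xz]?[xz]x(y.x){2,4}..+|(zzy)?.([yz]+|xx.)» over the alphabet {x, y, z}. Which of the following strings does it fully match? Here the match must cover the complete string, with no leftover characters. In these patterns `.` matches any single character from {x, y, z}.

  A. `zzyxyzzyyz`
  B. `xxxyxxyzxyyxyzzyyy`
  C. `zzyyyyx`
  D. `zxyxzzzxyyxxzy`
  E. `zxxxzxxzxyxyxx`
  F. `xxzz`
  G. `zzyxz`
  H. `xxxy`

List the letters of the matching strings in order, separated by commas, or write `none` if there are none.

A. `zzyxyzzyyz` → match
B → match
C. `zzyyyyx` → no match
D → no match
E → no match
F. `xxzz` → no match
G. `zzyxz` → match
H. `xxxy` → match

A, B, G, H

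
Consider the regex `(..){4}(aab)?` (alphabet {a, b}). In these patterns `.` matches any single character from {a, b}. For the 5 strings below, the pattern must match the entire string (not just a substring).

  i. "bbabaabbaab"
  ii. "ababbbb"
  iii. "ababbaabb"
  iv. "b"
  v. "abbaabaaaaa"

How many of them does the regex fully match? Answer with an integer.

i. "bbabaabbaab" → match
ii. "ababbbb" → no match
iii. "ababbaabb" → no match
iv. "b" → no match
v. "abbaabaaaaa" → no match
Total matched: 1

1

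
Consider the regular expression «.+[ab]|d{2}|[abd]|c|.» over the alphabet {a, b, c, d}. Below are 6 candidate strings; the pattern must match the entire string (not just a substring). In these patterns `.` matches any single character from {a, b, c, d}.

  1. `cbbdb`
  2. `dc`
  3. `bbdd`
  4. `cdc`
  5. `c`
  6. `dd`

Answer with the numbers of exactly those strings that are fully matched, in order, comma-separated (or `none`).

1 → match
2 → no match
3 → no match
4 → no match
5 → match
6 → match

1, 5, 6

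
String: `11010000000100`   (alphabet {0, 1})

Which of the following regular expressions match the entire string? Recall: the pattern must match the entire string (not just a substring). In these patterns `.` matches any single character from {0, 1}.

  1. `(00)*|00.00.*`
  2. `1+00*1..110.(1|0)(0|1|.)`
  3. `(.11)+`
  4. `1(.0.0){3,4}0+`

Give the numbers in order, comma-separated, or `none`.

1 → no match
2 → no match
3 → no match — must end with `11`
4 → match

4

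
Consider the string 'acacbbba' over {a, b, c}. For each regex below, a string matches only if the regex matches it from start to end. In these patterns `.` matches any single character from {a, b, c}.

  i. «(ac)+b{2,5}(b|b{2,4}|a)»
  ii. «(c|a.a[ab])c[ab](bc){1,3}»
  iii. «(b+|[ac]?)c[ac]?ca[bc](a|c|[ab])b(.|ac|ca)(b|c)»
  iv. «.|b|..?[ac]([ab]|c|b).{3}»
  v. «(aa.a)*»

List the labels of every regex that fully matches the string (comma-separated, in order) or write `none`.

i

i → match
ii → no match — must end with 'bc'
iii → no match
iv → no match
v → no match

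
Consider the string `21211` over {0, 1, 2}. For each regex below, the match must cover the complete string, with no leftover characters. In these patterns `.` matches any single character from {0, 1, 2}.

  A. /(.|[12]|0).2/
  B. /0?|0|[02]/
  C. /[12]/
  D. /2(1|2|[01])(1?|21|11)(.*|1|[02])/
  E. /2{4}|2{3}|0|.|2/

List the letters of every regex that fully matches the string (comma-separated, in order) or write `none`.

D

A → no match — must end with `2`
B → no match
C → no match
D → match
E → no match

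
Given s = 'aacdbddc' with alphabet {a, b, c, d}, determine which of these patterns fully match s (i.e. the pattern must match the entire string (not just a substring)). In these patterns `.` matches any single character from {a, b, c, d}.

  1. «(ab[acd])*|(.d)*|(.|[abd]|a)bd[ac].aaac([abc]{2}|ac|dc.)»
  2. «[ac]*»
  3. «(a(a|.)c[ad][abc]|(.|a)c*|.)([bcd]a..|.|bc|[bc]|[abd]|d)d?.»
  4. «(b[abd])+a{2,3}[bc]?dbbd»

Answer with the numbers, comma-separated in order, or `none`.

1 → no match
2 → no match
3 → match
4 → no match — must start with 'b'

3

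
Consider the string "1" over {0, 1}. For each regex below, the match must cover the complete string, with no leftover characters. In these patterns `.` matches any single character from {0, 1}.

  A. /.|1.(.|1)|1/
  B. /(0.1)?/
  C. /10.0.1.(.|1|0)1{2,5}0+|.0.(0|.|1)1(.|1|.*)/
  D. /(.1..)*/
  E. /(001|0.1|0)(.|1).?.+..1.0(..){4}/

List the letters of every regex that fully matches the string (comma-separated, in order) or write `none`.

A → match
B → no match
C → no match
D → no match
E → no match

A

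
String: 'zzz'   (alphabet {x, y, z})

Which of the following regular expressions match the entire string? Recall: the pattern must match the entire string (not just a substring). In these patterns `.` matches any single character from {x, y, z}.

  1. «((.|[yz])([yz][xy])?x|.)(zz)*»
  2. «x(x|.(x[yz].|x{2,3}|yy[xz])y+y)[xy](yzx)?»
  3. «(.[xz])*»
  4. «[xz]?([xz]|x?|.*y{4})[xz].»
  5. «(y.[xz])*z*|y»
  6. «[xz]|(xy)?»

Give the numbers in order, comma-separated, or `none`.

1, 4, 5

1 → match
2 → no match — must start with 'x'
3 → no match
4 → match
5 → match
6 → no match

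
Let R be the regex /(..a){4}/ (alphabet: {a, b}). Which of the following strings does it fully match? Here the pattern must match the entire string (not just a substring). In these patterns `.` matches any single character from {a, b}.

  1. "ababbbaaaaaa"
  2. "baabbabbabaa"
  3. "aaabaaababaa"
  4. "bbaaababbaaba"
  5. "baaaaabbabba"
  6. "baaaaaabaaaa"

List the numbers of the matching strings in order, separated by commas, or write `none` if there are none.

1 → no match
2 → match
3 → match
4 → no match
5 → match
6 → match

2, 3, 5, 6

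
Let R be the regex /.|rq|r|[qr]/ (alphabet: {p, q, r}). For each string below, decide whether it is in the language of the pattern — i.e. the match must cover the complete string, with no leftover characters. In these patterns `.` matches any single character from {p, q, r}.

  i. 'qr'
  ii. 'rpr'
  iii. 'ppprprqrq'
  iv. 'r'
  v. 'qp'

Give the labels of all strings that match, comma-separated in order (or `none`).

iv

i → no match
ii → no match
iii → no match
iv → match
v → no match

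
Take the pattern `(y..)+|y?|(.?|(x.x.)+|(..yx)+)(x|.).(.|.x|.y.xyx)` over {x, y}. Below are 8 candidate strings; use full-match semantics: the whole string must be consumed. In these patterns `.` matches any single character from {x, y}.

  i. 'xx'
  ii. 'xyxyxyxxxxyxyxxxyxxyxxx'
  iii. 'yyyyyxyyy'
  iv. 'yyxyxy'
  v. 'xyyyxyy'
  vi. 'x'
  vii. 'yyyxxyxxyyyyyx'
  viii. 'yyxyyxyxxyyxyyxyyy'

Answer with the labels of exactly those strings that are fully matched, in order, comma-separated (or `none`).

i → no match
ii → no match
iii → match
iv → match
v → no match
vi → no match
vii → no match
viii → match

iii, iv, viii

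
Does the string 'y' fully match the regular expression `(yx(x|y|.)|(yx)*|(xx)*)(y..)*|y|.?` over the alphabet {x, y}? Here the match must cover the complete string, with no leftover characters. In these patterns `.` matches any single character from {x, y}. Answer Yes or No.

Yes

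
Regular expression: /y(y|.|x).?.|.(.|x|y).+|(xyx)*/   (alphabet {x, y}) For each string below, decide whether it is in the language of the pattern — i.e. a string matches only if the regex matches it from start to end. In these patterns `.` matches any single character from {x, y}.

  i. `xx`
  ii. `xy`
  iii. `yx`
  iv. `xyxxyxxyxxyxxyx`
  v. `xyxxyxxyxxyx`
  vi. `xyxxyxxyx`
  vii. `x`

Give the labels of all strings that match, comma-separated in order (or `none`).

i. `xx` → no match
ii. `xy` → no match
iii. `yx` → no match
iv → match
v. `xyxxyxxyxxyx` → match
vi. `xyxxyxxyx` → match
vii. `x` → no match

iv, v, vi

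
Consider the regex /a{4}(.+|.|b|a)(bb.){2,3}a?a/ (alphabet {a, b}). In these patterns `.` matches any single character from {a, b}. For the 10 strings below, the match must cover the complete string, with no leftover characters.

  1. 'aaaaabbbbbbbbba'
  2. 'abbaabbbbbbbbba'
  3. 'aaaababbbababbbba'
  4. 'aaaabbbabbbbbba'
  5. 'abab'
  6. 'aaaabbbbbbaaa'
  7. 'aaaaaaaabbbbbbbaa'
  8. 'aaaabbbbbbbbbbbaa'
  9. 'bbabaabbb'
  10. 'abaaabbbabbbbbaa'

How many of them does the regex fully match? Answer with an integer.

5

1 → match
2 → no match
3 → no match
4 → match
5 → no match — must end with 'a'
6 → match
7 → match
8 → match
9 → no match — must start with 'a'
10 → no match
Total matched: 5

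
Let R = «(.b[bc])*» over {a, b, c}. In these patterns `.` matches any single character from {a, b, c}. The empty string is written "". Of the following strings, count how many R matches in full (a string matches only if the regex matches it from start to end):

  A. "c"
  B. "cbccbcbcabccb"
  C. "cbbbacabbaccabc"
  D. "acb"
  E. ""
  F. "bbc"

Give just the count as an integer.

A → no match
B → no match
C → no match
D → no match
E → match
F → match
Total matched: 2

2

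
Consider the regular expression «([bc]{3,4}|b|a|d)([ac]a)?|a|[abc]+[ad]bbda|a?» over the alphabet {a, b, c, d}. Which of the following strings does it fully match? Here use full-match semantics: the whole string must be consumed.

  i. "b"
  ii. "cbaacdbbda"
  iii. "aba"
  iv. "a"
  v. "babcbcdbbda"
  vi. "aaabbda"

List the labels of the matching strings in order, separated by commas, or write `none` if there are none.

i → match
ii → match
iii → no match
iv → match
v → match
vi → match

i, ii, iv, v, vi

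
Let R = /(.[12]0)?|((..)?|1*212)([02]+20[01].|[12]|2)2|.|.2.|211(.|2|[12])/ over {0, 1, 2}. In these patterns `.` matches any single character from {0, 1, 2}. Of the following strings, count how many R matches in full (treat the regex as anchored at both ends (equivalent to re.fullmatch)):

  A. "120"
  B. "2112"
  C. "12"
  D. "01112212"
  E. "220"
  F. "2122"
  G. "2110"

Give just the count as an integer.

A. "120" → match
B. "2112" → match
C. "12" → match
D. "01112212" → no match
E. "220" → match
F. "2122" → match
G. "2110" → match
Total matched: 6

6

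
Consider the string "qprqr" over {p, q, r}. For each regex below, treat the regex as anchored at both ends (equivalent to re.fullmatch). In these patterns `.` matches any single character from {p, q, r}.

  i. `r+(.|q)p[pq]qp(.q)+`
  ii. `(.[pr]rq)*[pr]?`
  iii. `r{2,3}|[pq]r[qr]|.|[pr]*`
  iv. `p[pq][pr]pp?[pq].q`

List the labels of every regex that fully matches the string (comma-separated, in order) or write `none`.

ii

i → no match — must start with "r"
ii → match
iii → no match
iv → no match — must start with "p"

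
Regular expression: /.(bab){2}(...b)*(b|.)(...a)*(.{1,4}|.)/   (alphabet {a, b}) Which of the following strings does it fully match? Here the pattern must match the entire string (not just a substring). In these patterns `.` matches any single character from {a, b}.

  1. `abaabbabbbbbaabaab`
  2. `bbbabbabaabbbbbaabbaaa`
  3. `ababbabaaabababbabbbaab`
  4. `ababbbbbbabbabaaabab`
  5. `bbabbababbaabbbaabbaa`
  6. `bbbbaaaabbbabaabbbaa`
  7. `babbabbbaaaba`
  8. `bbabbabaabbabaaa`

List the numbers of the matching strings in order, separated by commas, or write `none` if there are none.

3, 5, 8

1 → no match
2 → no match
3 → match
4 → no match
5 → match
6 → no match
7 → no match
8 → match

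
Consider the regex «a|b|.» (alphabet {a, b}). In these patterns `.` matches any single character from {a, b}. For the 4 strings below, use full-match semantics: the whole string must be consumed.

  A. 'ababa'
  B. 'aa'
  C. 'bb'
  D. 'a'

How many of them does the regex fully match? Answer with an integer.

A. 'ababa' → no match
B. 'aa' → no match
C. 'bb' → no match
D. 'a' → match
Total matched: 1

1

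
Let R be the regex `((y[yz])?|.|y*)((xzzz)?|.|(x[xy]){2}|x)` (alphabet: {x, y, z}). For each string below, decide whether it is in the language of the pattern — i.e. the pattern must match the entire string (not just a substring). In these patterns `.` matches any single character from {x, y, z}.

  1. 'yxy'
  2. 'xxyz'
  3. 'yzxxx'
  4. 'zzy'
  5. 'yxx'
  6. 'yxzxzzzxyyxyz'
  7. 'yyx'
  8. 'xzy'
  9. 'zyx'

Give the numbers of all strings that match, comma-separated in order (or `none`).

1 → no match
2 → no match
3 → no match
4 → no match
5 → no match
6 → no match
7 → match
8 → no match
9 → no match

7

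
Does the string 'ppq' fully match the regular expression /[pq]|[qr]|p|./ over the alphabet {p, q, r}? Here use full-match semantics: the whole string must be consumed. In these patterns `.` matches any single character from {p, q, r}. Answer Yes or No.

No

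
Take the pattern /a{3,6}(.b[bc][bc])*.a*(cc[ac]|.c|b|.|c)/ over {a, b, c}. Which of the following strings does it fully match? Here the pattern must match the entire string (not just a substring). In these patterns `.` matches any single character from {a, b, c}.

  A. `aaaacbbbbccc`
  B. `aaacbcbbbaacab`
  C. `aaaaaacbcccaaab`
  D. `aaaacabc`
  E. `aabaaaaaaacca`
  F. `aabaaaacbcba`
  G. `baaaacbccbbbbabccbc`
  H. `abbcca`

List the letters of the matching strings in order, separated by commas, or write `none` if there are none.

A, C, D

A → match
B → no match
C → match
D → match
E → no match
F → no match
G → no match — must start with `a`
H → no match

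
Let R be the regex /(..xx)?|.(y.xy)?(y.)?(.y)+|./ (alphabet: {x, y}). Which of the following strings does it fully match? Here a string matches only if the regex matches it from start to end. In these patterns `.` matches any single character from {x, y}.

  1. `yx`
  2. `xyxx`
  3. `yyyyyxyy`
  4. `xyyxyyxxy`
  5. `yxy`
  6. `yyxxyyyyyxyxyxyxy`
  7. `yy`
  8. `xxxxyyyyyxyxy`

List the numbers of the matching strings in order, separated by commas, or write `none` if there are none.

2, 4, 5, 6

1 → no match
2 → match
3 → no match
4 → match
5 → match
6 → match
7 → no match
8 → no match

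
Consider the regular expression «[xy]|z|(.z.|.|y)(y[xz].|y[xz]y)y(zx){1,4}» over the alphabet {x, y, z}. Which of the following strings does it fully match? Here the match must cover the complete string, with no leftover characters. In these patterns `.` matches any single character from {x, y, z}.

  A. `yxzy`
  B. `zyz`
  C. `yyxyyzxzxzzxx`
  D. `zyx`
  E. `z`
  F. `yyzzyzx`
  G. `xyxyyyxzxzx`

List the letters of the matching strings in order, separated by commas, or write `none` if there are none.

A → no match
B → no match
C → no match
D → no match
E → match
F → match
G → no match

E, F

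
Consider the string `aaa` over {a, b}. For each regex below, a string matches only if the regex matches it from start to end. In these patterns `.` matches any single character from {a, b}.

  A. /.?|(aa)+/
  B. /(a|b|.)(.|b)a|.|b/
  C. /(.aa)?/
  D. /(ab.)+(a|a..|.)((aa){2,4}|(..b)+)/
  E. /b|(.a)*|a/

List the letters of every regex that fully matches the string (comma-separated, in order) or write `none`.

A → no match
B → match
C → match
D → no match — must start with `ab`
E → no match

B, C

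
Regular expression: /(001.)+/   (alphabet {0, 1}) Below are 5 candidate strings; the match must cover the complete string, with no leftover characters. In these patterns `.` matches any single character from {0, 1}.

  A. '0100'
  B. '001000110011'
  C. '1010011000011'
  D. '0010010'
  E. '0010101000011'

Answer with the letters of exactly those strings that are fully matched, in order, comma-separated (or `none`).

A → no match — must start with '001'
B → match
C → no match — must start with '001'
D → no match
E → no match

B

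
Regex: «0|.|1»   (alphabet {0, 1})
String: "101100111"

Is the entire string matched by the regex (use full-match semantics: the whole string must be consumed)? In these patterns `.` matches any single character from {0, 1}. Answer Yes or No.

No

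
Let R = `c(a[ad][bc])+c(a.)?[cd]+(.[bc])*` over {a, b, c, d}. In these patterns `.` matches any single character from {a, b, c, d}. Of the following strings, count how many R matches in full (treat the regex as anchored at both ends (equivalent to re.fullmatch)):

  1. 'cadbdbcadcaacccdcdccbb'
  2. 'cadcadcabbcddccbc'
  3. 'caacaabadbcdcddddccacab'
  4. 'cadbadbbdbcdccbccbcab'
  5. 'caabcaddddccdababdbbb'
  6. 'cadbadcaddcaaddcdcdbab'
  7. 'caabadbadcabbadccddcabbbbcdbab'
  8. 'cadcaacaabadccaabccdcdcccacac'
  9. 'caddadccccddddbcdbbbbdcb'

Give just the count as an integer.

2

1 → no match
2 → no match
3 → match
4 → no match
5 → match
6 → no match
7 → no match
8 → no match
9 → no match
Total matched: 2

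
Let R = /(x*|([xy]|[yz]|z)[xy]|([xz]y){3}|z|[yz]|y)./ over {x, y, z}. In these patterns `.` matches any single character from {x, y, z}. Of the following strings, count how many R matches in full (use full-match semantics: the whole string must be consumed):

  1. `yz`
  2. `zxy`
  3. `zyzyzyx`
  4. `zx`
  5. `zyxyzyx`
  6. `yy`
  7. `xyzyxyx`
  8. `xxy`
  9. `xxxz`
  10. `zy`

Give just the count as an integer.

1 → match
2 → match
3 → match
4 → match
5 → match
6 → match
7 → match
8 → match
9 → match
10 → match
Total matched: 10

10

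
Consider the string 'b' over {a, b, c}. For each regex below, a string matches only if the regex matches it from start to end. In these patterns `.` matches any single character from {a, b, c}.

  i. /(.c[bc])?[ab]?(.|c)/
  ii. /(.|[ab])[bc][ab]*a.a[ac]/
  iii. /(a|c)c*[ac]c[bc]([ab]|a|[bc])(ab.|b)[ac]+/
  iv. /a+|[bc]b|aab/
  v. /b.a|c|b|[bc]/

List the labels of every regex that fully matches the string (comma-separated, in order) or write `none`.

i → match
ii → no match
iii → no match
iv → no match
v → match

i, v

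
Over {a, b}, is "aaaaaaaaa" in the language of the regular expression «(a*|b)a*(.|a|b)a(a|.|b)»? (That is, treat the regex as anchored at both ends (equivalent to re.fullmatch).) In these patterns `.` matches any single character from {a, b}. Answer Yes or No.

Yes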